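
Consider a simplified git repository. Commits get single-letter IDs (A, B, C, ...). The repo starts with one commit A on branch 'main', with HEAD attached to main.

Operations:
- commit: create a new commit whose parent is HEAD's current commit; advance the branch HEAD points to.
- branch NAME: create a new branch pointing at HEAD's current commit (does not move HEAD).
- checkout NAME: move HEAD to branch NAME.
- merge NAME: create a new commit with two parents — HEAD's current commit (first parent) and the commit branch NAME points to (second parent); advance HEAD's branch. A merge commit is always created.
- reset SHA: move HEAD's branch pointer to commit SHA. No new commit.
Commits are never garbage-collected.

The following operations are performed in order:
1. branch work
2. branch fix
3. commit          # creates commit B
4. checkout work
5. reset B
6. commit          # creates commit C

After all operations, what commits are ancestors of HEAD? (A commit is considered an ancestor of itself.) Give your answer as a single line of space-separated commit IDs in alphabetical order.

After op 1 (branch): HEAD=main@A [main=A work=A]
After op 2 (branch): HEAD=main@A [fix=A main=A work=A]
After op 3 (commit): HEAD=main@B [fix=A main=B work=A]
After op 4 (checkout): HEAD=work@A [fix=A main=B work=A]
After op 5 (reset): HEAD=work@B [fix=A main=B work=B]
After op 6 (commit): HEAD=work@C [fix=A main=B work=C]

Answer: A B C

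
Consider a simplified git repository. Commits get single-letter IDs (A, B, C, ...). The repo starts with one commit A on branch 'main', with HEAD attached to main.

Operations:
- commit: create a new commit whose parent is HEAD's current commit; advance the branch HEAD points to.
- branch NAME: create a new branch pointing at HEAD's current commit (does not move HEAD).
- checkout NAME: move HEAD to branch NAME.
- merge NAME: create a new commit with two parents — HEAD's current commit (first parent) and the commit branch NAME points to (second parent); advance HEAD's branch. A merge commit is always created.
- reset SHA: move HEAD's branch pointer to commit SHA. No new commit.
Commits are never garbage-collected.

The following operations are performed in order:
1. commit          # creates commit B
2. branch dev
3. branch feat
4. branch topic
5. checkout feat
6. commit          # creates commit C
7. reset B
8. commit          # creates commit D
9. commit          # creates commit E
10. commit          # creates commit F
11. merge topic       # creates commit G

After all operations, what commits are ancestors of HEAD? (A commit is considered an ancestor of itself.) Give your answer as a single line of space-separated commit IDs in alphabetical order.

After op 1 (commit): HEAD=main@B [main=B]
After op 2 (branch): HEAD=main@B [dev=B main=B]
After op 3 (branch): HEAD=main@B [dev=B feat=B main=B]
After op 4 (branch): HEAD=main@B [dev=B feat=B main=B topic=B]
After op 5 (checkout): HEAD=feat@B [dev=B feat=B main=B topic=B]
After op 6 (commit): HEAD=feat@C [dev=B feat=C main=B topic=B]
After op 7 (reset): HEAD=feat@B [dev=B feat=B main=B topic=B]
After op 8 (commit): HEAD=feat@D [dev=B feat=D main=B topic=B]
After op 9 (commit): HEAD=feat@E [dev=B feat=E main=B topic=B]
After op 10 (commit): HEAD=feat@F [dev=B feat=F main=B topic=B]
After op 11 (merge): HEAD=feat@G [dev=B feat=G main=B topic=B]

Answer: A B D E F G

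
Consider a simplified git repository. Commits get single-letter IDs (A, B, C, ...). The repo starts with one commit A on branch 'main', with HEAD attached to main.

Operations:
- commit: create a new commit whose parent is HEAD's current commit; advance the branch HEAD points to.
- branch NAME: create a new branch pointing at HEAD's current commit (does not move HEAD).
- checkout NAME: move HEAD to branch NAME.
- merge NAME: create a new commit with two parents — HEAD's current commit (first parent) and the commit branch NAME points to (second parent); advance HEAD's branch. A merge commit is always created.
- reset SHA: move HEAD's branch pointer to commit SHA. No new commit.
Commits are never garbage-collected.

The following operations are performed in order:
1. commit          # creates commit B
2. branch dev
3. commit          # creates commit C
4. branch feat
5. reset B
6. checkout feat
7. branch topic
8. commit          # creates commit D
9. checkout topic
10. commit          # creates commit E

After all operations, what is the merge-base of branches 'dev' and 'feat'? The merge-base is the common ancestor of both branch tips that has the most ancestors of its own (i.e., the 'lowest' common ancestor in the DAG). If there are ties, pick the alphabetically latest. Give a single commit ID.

After op 1 (commit): HEAD=main@B [main=B]
After op 2 (branch): HEAD=main@B [dev=B main=B]
After op 3 (commit): HEAD=main@C [dev=B main=C]
After op 4 (branch): HEAD=main@C [dev=B feat=C main=C]
After op 5 (reset): HEAD=main@B [dev=B feat=C main=B]
After op 6 (checkout): HEAD=feat@C [dev=B feat=C main=B]
After op 7 (branch): HEAD=feat@C [dev=B feat=C main=B topic=C]
After op 8 (commit): HEAD=feat@D [dev=B feat=D main=B topic=C]
After op 9 (checkout): HEAD=topic@C [dev=B feat=D main=B topic=C]
After op 10 (commit): HEAD=topic@E [dev=B feat=D main=B topic=E]
ancestors(dev=B): ['A', 'B']
ancestors(feat=D): ['A', 'B', 'C', 'D']
common: ['A', 'B']

Answer: B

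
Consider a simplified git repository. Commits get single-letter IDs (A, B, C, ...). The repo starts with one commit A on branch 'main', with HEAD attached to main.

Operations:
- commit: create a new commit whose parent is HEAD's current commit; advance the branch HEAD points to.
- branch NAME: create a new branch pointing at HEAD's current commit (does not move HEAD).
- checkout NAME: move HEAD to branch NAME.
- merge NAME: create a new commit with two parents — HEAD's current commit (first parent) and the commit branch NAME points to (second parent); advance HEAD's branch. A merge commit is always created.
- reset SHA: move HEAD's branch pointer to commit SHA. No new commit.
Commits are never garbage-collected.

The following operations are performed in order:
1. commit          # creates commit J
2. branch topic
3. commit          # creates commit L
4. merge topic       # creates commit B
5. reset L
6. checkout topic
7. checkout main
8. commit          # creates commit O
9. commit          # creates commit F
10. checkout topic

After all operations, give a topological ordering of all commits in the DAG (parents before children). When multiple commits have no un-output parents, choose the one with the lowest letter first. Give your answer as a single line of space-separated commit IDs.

After op 1 (commit): HEAD=main@J [main=J]
After op 2 (branch): HEAD=main@J [main=J topic=J]
After op 3 (commit): HEAD=main@L [main=L topic=J]
After op 4 (merge): HEAD=main@B [main=B topic=J]
After op 5 (reset): HEAD=main@L [main=L topic=J]
After op 6 (checkout): HEAD=topic@J [main=L topic=J]
After op 7 (checkout): HEAD=main@L [main=L topic=J]
After op 8 (commit): HEAD=main@O [main=O topic=J]
After op 9 (commit): HEAD=main@F [main=F topic=J]
After op 10 (checkout): HEAD=topic@J [main=F topic=J]
commit A: parents=[]
commit B: parents=['L', 'J']
commit F: parents=['O']
commit J: parents=['A']
commit L: parents=['J']
commit O: parents=['L']

Answer: A J L B O F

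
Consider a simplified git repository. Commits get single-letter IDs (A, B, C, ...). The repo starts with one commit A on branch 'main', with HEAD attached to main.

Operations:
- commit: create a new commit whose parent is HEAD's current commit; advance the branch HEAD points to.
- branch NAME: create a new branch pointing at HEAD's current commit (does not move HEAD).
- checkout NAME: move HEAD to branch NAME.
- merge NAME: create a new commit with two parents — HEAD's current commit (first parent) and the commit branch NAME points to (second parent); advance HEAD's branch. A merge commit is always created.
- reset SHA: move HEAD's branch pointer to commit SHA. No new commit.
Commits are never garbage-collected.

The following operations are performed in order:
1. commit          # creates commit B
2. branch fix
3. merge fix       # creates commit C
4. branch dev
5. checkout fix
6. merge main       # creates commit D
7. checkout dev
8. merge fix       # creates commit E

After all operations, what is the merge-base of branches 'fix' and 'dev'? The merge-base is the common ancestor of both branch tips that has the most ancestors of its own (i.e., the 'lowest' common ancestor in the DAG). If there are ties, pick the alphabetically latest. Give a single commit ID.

Answer: D

Derivation:
After op 1 (commit): HEAD=main@B [main=B]
After op 2 (branch): HEAD=main@B [fix=B main=B]
After op 3 (merge): HEAD=main@C [fix=B main=C]
After op 4 (branch): HEAD=main@C [dev=C fix=B main=C]
After op 5 (checkout): HEAD=fix@B [dev=C fix=B main=C]
After op 6 (merge): HEAD=fix@D [dev=C fix=D main=C]
After op 7 (checkout): HEAD=dev@C [dev=C fix=D main=C]
After op 8 (merge): HEAD=dev@E [dev=E fix=D main=C]
ancestors(fix=D): ['A', 'B', 'C', 'D']
ancestors(dev=E): ['A', 'B', 'C', 'D', 'E']
common: ['A', 'B', 'C', 'D']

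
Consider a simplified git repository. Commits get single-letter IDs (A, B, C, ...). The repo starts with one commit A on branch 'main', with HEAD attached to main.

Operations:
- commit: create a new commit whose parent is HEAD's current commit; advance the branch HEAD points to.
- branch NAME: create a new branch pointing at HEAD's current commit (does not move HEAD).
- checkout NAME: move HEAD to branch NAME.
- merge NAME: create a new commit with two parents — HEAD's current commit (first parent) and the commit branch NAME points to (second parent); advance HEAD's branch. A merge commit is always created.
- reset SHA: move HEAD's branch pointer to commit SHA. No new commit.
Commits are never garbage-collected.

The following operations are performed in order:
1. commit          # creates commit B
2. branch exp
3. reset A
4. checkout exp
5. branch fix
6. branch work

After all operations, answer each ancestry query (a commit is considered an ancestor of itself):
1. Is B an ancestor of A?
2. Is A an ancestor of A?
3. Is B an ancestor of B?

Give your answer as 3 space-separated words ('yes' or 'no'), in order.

After op 1 (commit): HEAD=main@B [main=B]
After op 2 (branch): HEAD=main@B [exp=B main=B]
After op 3 (reset): HEAD=main@A [exp=B main=A]
After op 4 (checkout): HEAD=exp@B [exp=B main=A]
After op 5 (branch): HEAD=exp@B [exp=B fix=B main=A]
After op 6 (branch): HEAD=exp@B [exp=B fix=B main=A work=B]
ancestors(A) = {A}; B in? no
ancestors(A) = {A}; A in? yes
ancestors(B) = {A,B}; B in? yes

Answer: no yes yes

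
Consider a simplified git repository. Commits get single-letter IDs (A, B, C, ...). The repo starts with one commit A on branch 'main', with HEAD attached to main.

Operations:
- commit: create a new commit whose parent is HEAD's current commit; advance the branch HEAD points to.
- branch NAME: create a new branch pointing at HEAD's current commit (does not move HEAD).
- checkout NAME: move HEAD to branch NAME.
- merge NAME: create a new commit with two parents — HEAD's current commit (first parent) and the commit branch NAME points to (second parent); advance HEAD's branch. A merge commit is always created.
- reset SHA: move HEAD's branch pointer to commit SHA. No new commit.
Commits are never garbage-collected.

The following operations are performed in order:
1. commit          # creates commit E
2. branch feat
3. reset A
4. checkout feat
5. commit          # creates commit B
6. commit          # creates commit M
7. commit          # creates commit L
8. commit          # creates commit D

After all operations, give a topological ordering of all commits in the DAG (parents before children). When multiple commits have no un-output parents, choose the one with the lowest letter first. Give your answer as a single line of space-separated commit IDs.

After op 1 (commit): HEAD=main@E [main=E]
After op 2 (branch): HEAD=main@E [feat=E main=E]
After op 3 (reset): HEAD=main@A [feat=E main=A]
After op 4 (checkout): HEAD=feat@E [feat=E main=A]
After op 5 (commit): HEAD=feat@B [feat=B main=A]
After op 6 (commit): HEAD=feat@M [feat=M main=A]
After op 7 (commit): HEAD=feat@L [feat=L main=A]
After op 8 (commit): HEAD=feat@D [feat=D main=A]
commit A: parents=[]
commit B: parents=['E']
commit D: parents=['L']
commit E: parents=['A']
commit L: parents=['M']
commit M: parents=['B']

Answer: A E B M L D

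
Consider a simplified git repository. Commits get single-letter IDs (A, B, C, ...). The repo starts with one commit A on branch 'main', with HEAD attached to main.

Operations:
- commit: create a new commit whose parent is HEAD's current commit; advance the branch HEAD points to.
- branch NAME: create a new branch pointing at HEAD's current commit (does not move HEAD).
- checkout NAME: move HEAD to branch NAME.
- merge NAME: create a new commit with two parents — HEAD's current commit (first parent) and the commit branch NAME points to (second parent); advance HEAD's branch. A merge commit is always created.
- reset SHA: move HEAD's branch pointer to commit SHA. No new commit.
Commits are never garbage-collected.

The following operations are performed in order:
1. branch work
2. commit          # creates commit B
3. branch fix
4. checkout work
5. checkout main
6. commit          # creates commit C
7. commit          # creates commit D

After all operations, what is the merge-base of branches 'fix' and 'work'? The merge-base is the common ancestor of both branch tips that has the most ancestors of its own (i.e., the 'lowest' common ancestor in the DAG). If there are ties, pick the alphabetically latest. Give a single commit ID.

After op 1 (branch): HEAD=main@A [main=A work=A]
After op 2 (commit): HEAD=main@B [main=B work=A]
After op 3 (branch): HEAD=main@B [fix=B main=B work=A]
After op 4 (checkout): HEAD=work@A [fix=B main=B work=A]
After op 5 (checkout): HEAD=main@B [fix=B main=B work=A]
After op 6 (commit): HEAD=main@C [fix=B main=C work=A]
After op 7 (commit): HEAD=main@D [fix=B main=D work=A]
ancestors(fix=B): ['A', 'B']
ancestors(work=A): ['A']
common: ['A']

Answer: A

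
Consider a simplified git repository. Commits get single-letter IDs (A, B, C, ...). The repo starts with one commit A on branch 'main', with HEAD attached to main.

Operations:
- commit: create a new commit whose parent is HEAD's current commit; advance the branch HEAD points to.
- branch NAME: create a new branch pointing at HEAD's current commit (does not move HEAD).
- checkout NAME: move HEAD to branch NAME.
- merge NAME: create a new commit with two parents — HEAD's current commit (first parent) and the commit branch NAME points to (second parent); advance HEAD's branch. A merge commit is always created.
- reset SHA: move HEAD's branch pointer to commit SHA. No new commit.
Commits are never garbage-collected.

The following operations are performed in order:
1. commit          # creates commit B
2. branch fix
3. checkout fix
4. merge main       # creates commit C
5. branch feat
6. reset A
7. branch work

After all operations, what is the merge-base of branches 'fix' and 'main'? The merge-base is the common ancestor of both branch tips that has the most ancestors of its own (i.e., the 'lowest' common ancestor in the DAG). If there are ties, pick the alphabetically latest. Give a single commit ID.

Answer: A

Derivation:
After op 1 (commit): HEAD=main@B [main=B]
After op 2 (branch): HEAD=main@B [fix=B main=B]
After op 3 (checkout): HEAD=fix@B [fix=B main=B]
After op 4 (merge): HEAD=fix@C [fix=C main=B]
After op 5 (branch): HEAD=fix@C [feat=C fix=C main=B]
After op 6 (reset): HEAD=fix@A [feat=C fix=A main=B]
After op 7 (branch): HEAD=fix@A [feat=C fix=A main=B work=A]
ancestors(fix=A): ['A']
ancestors(main=B): ['A', 'B']
common: ['A']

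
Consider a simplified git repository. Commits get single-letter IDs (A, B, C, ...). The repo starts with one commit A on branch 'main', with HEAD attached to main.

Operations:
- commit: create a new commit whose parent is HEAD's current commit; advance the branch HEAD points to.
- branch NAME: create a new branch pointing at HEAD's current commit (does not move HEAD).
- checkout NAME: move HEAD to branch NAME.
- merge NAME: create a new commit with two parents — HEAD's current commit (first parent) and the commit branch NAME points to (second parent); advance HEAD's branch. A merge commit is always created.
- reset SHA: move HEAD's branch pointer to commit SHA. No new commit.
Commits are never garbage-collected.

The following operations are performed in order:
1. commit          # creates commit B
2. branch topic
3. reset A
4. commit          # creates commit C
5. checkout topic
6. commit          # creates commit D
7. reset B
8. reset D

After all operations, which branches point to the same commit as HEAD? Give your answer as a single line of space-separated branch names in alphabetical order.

Answer: topic

Derivation:
After op 1 (commit): HEAD=main@B [main=B]
After op 2 (branch): HEAD=main@B [main=B topic=B]
After op 3 (reset): HEAD=main@A [main=A topic=B]
After op 4 (commit): HEAD=main@C [main=C topic=B]
After op 5 (checkout): HEAD=topic@B [main=C topic=B]
After op 6 (commit): HEAD=topic@D [main=C topic=D]
After op 7 (reset): HEAD=topic@B [main=C topic=B]
After op 8 (reset): HEAD=topic@D [main=C topic=D]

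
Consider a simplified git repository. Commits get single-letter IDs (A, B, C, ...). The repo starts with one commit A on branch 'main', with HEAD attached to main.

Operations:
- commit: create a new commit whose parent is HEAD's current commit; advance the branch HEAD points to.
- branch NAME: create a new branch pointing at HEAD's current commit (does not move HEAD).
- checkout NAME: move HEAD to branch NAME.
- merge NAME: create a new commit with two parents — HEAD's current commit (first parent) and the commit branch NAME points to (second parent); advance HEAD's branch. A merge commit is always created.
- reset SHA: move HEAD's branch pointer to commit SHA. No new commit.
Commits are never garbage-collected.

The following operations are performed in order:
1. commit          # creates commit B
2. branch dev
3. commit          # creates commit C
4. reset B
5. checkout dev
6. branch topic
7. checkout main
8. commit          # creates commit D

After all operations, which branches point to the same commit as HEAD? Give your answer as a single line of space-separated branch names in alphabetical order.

After op 1 (commit): HEAD=main@B [main=B]
After op 2 (branch): HEAD=main@B [dev=B main=B]
After op 3 (commit): HEAD=main@C [dev=B main=C]
After op 4 (reset): HEAD=main@B [dev=B main=B]
After op 5 (checkout): HEAD=dev@B [dev=B main=B]
After op 6 (branch): HEAD=dev@B [dev=B main=B topic=B]
After op 7 (checkout): HEAD=main@B [dev=B main=B topic=B]
After op 8 (commit): HEAD=main@D [dev=B main=D topic=B]

Answer: main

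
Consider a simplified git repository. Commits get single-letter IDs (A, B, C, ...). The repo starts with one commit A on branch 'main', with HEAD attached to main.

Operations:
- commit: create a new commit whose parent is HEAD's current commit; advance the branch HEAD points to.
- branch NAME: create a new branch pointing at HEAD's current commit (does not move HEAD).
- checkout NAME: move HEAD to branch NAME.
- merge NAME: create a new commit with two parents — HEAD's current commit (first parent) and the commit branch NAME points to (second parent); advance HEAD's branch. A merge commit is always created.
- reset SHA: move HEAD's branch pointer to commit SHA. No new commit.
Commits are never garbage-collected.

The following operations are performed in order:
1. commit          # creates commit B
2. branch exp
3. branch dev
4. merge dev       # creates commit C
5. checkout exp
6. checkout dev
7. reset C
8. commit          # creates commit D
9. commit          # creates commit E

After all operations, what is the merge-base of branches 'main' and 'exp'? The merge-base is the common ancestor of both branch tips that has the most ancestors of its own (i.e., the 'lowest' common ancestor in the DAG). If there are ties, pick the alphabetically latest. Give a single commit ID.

Answer: B

Derivation:
After op 1 (commit): HEAD=main@B [main=B]
After op 2 (branch): HEAD=main@B [exp=B main=B]
After op 3 (branch): HEAD=main@B [dev=B exp=B main=B]
After op 4 (merge): HEAD=main@C [dev=B exp=B main=C]
After op 5 (checkout): HEAD=exp@B [dev=B exp=B main=C]
After op 6 (checkout): HEAD=dev@B [dev=B exp=B main=C]
After op 7 (reset): HEAD=dev@C [dev=C exp=B main=C]
After op 8 (commit): HEAD=dev@D [dev=D exp=B main=C]
After op 9 (commit): HEAD=dev@E [dev=E exp=B main=C]
ancestors(main=C): ['A', 'B', 'C']
ancestors(exp=B): ['A', 'B']
common: ['A', 'B']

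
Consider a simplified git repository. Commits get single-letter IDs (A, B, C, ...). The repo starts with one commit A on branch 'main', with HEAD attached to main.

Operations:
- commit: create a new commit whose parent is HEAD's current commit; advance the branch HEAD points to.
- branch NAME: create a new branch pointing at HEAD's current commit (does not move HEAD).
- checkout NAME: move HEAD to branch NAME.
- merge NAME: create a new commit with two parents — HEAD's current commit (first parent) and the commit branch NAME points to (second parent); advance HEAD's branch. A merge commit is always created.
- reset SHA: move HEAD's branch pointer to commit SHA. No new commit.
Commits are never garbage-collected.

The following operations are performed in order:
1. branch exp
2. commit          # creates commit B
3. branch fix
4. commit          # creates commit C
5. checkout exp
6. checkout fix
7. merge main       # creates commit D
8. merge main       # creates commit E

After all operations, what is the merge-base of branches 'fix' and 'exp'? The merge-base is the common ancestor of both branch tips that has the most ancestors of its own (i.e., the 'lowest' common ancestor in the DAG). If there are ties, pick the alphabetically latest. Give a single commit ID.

After op 1 (branch): HEAD=main@A [exp=A main=A]
After op 2 (commit): HEAD=main@B [exp=A main=B]
After op 3 (branch): HEAD=main@B [exp=A fix=B main=B]
After op 4 (commit): HEAD=main@C [exp=A fix=B main=C]
After op 5 (checkout): HEAD=exp@A [exp=A fix=B main=C]
After op 6 (checkout): HEAD=fix@B [exp=A fix=B main=C]
After op 7 (merge): HEAD=fix@D [exp=A fix=D main=C]
After op 8 (merge): HEAD=fix@E [exp=A fix=E main=C]
ancestors(fix=E): ['A', 'B', 'C', 'D', 'E']
ancestors(exp=A): ['A']
common: ['A']

Answer: A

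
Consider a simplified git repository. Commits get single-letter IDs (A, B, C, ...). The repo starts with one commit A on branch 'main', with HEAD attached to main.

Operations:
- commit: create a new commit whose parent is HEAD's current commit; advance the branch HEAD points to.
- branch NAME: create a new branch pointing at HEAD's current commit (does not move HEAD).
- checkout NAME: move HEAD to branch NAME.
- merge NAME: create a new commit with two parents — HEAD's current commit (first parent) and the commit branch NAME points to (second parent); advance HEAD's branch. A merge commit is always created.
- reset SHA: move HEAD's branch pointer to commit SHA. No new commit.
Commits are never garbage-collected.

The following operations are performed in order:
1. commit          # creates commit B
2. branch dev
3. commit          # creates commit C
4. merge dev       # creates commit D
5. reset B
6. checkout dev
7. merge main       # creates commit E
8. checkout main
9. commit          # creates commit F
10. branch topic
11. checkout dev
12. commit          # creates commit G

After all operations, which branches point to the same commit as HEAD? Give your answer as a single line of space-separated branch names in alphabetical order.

Answer: dev

Derivation:
After op 1 (commit): HEAD=main@B [main=B]
After op 2 (branch): HEAD=main@B [dev=B main=B]
After op 3 (commit): HEAD=main@C [dev=B main=C]
After op 4 (merge): HEAD=main@D [dev=B main=D]
After op 5 (reset): HEAD=main@B [dev=B main=B]
After op 6 (checkout): HEAD=dev@B [dev=B main=B]
After op 7 (merge): HEAD=dev@E [dev=E main=B]
After op 8 (checkout): HEAD=main@B [dev=E main=B]
After op 9 (commit): HEAD=main@F [dev=E main=F]
After op 10 (branch): HEAD=main@F [dev=E main=F topic=F]
After op 11 (checkout): HEAD=dev@E [dev=E main=F topic=F]
After op 12 (commit): HEAD=dev@G [dev=G main=F topic=F]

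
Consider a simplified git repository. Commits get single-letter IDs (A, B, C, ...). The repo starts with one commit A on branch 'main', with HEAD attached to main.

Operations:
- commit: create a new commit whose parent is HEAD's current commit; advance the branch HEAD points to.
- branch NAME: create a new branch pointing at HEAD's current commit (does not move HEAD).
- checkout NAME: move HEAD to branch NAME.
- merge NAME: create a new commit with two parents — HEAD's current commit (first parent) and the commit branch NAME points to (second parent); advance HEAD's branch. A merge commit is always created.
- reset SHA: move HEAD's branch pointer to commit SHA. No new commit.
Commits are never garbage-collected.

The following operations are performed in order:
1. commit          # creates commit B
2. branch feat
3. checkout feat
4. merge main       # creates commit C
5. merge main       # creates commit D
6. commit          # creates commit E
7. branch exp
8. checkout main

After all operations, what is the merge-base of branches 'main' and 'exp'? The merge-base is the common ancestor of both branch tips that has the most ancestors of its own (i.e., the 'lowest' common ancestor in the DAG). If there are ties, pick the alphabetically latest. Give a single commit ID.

After op 1 (commit): HEAD=main@B [main=B]
After op 2 (branch): HEAD=main@B [feat=B main=B]
After op 3 (checkout): HEAD=feat@B [feat=B main=B]
After op 4 (merge): HEAD=feat@C [feat=C main=B]
After op 5 (merge): HEAD=feat@D [feat=D main=B]
After op 6 (commit): HEAD=feat@E [feat=E main=B]
After op 7 (branch): HEAD=feat@E [exp=E feat=E main=B]
After op 8 (checkout): HEAD=main@B [exp=E feat=E main=B]
ancestors(main=B): ['A', 'B']
ancestors(exp=E): ['A', 'B', 'C', 'D', 'E']
common: ['A', 'B']

Answer: B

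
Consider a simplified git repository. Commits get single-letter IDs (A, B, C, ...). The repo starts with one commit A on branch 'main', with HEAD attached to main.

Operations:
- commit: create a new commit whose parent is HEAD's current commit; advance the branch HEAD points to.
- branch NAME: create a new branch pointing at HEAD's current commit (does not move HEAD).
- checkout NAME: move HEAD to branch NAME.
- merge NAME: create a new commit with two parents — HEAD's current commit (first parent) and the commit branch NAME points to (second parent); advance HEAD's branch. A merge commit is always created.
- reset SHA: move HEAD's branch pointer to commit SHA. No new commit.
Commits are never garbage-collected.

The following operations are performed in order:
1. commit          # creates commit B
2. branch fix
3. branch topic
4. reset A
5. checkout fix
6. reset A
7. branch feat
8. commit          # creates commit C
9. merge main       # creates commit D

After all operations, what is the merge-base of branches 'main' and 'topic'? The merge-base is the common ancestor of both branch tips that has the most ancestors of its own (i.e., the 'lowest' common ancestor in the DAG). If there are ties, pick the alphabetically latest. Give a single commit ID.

Answer: A

Derivation:
After op 1 (commit): HEAD=main@B [main=B]
After op 2 (branch): HEAD=main@B [fix=B main=B]
After op 3 (branch): HEAD=main@B [fix=B main=B topic=B]
After op 4 (reset): HEAD=main@A [fix=B main=A topic=B]
After op 5 (checkout): HEAD=fix@B [fix=B main=A topic=B]
After op 6 (reset): HEAD=fix@A [fix=A main=A topic=B]
After op 7 (branch): HEAD=fix@A [feat=A fix=A main=A topic=B]
After op 8 (commit): HEAD=fix@C [feat=A fix=C main=A topic=B]
After op 9 (merge): HEAD=fix@D [feat=A fix=D main=A topic=B]
ancestors(main=A): ['A']
ancestors(topic=B): ['A', 'B']
common: ['A']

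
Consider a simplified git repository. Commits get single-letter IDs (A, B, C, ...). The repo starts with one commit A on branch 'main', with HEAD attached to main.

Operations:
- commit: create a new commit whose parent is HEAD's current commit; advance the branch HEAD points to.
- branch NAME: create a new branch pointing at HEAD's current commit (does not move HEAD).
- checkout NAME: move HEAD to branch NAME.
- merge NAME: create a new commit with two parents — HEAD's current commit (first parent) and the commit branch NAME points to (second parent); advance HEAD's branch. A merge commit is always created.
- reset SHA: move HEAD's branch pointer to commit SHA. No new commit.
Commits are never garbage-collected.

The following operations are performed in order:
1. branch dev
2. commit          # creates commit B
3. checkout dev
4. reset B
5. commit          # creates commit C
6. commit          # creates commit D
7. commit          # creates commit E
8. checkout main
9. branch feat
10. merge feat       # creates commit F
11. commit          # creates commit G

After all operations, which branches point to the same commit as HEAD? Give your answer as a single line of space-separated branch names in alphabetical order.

After op 1 (branch): HEAD=main@A [dev=A main=A]
After op 2 (commit): HEAD=main@B [dev=A main=B]
After op 3 (checkout): HEAD=dev@A [dev=A main=B]
After op 4 (reset): HEAD=dev@B [dev=B main=B]
After op 5 (commit): HEAD=dev@C [dev=C main=B]
After op 6 (commit): HEAD=dev@D [dev=D main=B]
After op 7 (commit): HEAD=dev@E [dev=E main=B]
After op 8 (checkout): HEAD=main@B [dev=E main=B]
After op 9 (branch): HEAD=main@B [dev=E feat=B main=B]
After op 10 (merge): HEAD=main@F [dev=E feat=B main=F]
After op 11 (commit): HEAD=main@G [dev=E feat=B main=G]

Answer: main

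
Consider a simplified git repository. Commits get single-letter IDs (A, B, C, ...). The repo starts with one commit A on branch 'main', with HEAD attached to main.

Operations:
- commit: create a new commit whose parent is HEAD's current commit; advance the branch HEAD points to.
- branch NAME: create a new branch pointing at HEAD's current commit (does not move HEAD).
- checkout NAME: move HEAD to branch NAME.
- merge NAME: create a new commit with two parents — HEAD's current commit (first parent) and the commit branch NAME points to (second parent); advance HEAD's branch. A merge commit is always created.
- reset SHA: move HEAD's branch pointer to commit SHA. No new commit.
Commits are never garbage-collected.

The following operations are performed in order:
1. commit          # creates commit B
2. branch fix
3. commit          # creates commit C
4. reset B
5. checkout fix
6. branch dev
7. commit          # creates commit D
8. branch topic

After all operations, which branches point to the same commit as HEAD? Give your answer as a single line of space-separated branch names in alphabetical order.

Answer: fix topic

Derivation:
After op 1 (commit): HEAD=main@B [main=B]
After op 2 (branch): HEAD=main@B [fix=B main=B]
After op 3 (commit): HEAD=main@C [fix=B main=C]
After op 4 (reset): HEAD=main@B [fix=B main=B]
After op 5 (checkout): HEAD=fix@B [fix=B main=B]
After op 6 (branch): HEAD=fix@B [dev=B fix=B main=B]
After op 7 (commit): HEAD=fix@D [dev=B fix=D main=B]
After op 8 (branch): HEAD=fix@D [dev=B fix=D main=B topic=D]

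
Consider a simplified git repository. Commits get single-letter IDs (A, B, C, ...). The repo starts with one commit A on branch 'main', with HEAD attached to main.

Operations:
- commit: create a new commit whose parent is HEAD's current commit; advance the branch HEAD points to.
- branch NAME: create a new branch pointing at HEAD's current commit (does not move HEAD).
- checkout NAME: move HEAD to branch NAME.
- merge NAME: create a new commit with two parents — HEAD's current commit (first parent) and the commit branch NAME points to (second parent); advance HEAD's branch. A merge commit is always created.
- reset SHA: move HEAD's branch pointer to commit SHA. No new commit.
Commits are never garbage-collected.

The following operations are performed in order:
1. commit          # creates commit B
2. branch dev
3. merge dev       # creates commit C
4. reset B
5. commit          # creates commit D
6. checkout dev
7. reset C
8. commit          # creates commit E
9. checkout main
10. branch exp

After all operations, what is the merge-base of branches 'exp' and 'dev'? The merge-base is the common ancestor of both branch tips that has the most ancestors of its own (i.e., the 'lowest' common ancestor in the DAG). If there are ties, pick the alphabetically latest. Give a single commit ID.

After op 1 (commit): HEAD=main@B [main=B]
After op 2 (branch): HEAD=main@B [dev=B main=B]
After op 3 (merge): HEAD=main@C [dev=B main=C]
After op 4 (reset): HEAD=main@B [dev=B main=B]
After op 5 (commit): HEAD=main@D [dev=B main=D]
After op 6 (checkout): HEAD=dev@B [dev=B main=D]
After op 7 (reset): HEAD=dev@C [dev=C main=D]
After op 8 (commit): HEAD=dev@E [dev=E main=D]
After op 9 (checkout): HEAD=main@D [dev=E main=D]
After op 10 (branch): HEAD=main@D [dev=E exp=D main=D]
ancestors(exp=D): ['A', 'B', 'D']
ancestors(dev=E): ['A', 'B', 'C', 'E']
common: ['A', 'B']

Answer: B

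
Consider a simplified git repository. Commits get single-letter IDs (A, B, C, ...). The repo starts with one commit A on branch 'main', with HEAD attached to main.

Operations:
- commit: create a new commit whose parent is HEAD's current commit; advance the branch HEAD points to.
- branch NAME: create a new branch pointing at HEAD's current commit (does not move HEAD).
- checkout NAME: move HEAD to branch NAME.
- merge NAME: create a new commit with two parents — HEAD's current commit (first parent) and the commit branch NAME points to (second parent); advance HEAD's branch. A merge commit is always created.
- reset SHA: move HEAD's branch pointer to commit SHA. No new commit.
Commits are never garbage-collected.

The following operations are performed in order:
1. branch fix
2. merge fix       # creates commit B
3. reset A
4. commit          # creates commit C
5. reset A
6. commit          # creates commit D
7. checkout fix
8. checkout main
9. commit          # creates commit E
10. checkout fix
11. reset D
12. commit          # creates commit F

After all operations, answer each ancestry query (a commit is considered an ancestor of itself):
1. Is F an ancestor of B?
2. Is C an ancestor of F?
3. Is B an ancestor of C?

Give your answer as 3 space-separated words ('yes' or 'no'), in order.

Answer: no no no

Derivation:
After op 1 (branch): HEAD=main@A [fix=A main=A]
After op 2 (merge): HEAD=main@B [fix=A main=B]
After op 3 (reset): HEAD=main@A [fix=A main=A]
After op 4 (commit): HEAD=main@C [fix=A main=C]
After op 5 (reset): HEAD=main@A [fix=A main=A]
After op 6 (commit): HEAD=main@D [fix=A main=D]
After op 7 (checkout): HEAD=fix@A [fix=A main=D]
After op 8 (checkout): HEAD=main@D [fix=A main=D]
After op 9 (commit): HEAD=main@E [fix=A main=E]
After op 10 (checkout): HEAD=fix@A [fix=A main=E]
After op 11 (reset): HEAD=fix@D [fix=D main=E]
After op 12 (commit): HEAD=fix@F [fix=F main=E]
ancestors(B) = {A,B}; F in? no
ancestors(F) = {A,D,F}; C in? no
ancestors(C) = {A,C}; B in? no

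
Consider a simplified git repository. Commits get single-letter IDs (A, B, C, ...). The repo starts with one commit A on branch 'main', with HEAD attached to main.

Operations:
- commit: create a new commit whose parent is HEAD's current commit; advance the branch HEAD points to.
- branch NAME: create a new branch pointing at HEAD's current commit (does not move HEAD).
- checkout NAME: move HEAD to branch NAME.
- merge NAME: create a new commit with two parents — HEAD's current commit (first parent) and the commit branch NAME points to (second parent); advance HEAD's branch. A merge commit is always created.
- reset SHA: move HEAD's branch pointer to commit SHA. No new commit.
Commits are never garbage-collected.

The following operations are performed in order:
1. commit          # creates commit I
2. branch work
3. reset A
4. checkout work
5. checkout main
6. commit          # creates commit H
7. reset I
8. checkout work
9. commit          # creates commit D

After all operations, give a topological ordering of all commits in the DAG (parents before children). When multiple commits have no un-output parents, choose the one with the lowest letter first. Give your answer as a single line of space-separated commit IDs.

Answer: A H I D

Derivation:
After op 1 (commit): HEAD=main@I [main=I]
After op 2 (branch): HEAD=main@I [main=I work=I]
After op 3 (reset): HEAD=main@A [main=A work=I]
After op 4 (checkout): HEAD=work@I [main=A work=I]
After op 5 (checkout): HEAD=main@A [main=A work=I]
After op 6 (commit): HEAD=main@H [main=H work=I]
After op 7 (reset): HEAD=main@I [main=I work=I]
After op 8 (checkout): HEAD=work@I [main=I work=I]
After op 9 (commit): HEAD=work@D [main=I work=D]
commit A: parents=[]
commit D: parents=['I']
commit H: parents=['A']
commit I: parents=['A']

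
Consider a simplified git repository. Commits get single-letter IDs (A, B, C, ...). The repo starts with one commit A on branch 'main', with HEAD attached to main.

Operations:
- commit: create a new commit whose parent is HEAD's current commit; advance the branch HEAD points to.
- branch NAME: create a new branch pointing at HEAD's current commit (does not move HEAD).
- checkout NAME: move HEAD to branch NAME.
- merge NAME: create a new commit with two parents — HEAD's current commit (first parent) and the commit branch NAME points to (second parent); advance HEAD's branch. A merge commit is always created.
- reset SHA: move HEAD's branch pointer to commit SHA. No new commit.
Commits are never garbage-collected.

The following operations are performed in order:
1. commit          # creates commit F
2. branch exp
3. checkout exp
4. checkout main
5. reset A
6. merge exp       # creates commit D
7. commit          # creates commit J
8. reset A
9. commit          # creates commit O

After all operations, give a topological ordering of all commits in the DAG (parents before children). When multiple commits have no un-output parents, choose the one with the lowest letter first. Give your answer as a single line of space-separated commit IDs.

Answer: A F D J O

Derivation:
After op 1 (commit): HEAD=main@F [main=F]
After op 2 (branch): HEAD=main@F [exp=F main=F]
After op 3 (checkout): HEAD=exp@F [exp=F main=F]
After op 4 (checkout): HEAD=main@F [exp=F main=F]
After op 5 (reset): HEAD=main@A [exp=F main=A]
After op 6 (merge): HEAD=main@D [exp=F main=D]
After op 7 (commit): HEAD=main@J [exp=F main=J]
After op 8 (reset): HEAD=main@A [exp=F main=A]
After op 9 (commit): HEAD=main@O [exp=F main=O]
commit A: parents=[]
commit D: parents=['A', 'F']
commit F: parents=['A']
commit J: parents=['D']
commit O: parents=['A']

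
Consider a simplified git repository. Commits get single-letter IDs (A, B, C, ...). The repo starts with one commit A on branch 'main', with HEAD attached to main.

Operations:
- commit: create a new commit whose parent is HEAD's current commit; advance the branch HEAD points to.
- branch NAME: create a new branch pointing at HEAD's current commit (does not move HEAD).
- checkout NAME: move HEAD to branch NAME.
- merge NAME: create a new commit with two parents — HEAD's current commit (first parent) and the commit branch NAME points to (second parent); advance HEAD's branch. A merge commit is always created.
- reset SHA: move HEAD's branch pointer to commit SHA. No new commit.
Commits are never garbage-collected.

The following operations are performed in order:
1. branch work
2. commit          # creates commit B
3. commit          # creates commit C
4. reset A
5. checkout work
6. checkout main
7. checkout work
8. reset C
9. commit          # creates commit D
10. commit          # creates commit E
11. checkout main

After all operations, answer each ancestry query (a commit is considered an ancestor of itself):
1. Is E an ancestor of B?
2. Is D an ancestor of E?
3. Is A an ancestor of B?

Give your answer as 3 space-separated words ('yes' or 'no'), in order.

Answer: no yes yes

Derivation:
After op 1 (branch): HEAD=main@A [main=A work=A]
After op 2 (commit): HEAD=main@B [main=B work=A]
After op 3 (commit): HEAD=main@C [main=C work=A]
After op 4 (reset): HEAD=main@A [main=A work=A]
After op 5 (checkout): HEAD=work@A [main=A work=A]
After op 6 (checkout): HEAD=main@A [main=A work=A]
After op 7 (checkout): HEAD=work@A [main=A work=A]
After op 8 (reset): HEAD=work@C [main=A work=C]
After op 9 (commit): HEAD=work@D [main=A work=D]
After op 10 (commit): HEAD=work@E [main=A work=E]
After op 11 (checkout): HEAD=main@A [main=A work=E]
ancestors(B) = {A,B}; E in? no
ancestors(E) = {A,B,C,D,E}; D in? yes
ancestors(B) = {A,B}; A in? yes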